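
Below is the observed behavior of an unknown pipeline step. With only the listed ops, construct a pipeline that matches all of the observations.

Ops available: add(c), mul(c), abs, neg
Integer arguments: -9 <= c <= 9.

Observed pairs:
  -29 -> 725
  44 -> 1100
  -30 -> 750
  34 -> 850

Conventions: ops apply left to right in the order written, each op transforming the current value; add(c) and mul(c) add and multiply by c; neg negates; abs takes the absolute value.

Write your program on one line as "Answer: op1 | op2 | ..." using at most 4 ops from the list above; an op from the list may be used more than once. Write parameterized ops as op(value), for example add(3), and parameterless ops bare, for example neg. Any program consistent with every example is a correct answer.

mul(-5) | mul(-5) | abs

Check, running the answer program on each example:
  -29 -> 145 -> -725 -> 725
  44 -> -220 -> 1100 -> 1100
  -30 -> 150 -> -750 -> 750
  34 -> -170 -> 850 -> 850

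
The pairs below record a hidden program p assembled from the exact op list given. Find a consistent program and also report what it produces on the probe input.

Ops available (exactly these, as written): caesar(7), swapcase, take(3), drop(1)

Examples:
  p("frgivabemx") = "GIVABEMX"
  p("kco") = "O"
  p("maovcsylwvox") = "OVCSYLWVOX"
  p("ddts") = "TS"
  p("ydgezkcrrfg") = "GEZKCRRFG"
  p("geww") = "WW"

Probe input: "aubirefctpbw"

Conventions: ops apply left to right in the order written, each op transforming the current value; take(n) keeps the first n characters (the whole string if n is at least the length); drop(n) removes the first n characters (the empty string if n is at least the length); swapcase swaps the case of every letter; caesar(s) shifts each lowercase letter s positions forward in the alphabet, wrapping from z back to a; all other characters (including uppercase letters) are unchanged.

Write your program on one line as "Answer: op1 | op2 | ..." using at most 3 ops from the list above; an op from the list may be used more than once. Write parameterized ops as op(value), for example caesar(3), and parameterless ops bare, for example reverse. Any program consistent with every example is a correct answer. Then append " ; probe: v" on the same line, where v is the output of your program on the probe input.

drop(1) | drop(1) | swapcase ; probe: "BIREFCTPBW"

Check, running the answer program on each example:
  "frgivabemx" -> "rgivabemx" -> "givabemx" -> "GIVABEMX"
  "kco" -> "co" -> "o" -> "O"
  "maovcsylwvox" -> "aovcsylwvox" -> "ovcsylwvox" -> "OVCSYLWVOX"
  "ddts" -> "dts" -> "ts" -> "TS"
  "ydgezkcrrfg" -> "dgezkcrrfg" -> "gezkcrrfg" -> "GEZKCRRFG"
  "geww" -> "eww" -> "ww" -> "WW"
  probe: "aubirefctpbw" -> "ubirefctpbw" -> "birefctpbw" -> "BIREFCTPBW"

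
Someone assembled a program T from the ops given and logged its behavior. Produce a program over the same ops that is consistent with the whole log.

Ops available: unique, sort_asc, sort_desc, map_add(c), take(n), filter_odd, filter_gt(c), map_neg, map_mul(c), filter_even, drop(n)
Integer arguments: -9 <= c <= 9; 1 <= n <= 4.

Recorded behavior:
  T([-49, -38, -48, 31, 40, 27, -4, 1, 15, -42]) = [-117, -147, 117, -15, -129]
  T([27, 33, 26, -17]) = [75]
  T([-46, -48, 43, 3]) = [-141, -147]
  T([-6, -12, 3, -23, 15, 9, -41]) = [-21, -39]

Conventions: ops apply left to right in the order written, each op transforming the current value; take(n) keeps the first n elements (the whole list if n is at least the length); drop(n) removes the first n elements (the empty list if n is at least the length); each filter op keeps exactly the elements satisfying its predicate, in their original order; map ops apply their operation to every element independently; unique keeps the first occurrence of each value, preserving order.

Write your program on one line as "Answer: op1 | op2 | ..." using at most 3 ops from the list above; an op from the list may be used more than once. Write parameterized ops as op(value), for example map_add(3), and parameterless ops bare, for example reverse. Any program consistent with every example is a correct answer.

map_mul(3) | filter_even | map_add(-3)

Check, running the answer program on each example:
  [-49, -38, -48, 31, 40, 27, -4, 1, 15, -42] -> [-147, -114, -144, 93, 120, 81, -12, 3, 45, -126] -> [-114, -144, 120, -12, -126] -> [-117, -147, 117, -15, -129]
  [27, 33, 26, -17] -> [81, 99, 78, -51] -> [78] -> [75]
  [-46, -48, 43, 3] -> [-138, -144, 129, 9] -> [-138, -144] -> [-141, -147]
  [-6, -12, 3, -23, 15, 9, -41] -> [-18, -36, 9, -69, 45, 27, -123] -> [-18, -36] -> [-21, -39]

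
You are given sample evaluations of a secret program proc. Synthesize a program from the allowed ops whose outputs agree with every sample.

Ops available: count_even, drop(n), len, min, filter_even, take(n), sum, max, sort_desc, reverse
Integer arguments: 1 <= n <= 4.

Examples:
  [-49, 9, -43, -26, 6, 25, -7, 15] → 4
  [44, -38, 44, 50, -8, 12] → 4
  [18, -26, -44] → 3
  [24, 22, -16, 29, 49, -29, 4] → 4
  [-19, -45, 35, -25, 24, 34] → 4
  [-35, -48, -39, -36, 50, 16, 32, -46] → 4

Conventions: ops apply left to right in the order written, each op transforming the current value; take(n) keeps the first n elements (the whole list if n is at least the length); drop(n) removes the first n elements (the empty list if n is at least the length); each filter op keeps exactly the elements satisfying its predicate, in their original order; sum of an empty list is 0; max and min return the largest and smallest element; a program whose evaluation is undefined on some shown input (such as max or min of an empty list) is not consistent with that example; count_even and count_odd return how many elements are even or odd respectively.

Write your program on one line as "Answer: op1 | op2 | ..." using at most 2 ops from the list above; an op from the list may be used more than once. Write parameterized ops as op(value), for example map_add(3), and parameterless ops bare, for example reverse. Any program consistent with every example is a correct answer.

take(4) | len

Check, running the answer program on each example:
  [-49, 9, -43, -26, 6, 25, -7, 15] -> [-49, 9, -43, -26] -> 4
  [44, -38, 44, 50, -8, 12] -> [44, -38, 44, 50] -> 4
  [18, -26, -44] -> [18, -26, -44] -> 3
  [24, 22, -16, 29, 49, -29, 4] -> [24, 22, -16, 29] -> 4
  [-19, -45, 35, -25, 24, 34] -> [-19, -45, 35, -25] -> 4
  [-35, -48, -39, -36, 50, 16, 32, -46] -> [-35, -48, -39, -36] -> 4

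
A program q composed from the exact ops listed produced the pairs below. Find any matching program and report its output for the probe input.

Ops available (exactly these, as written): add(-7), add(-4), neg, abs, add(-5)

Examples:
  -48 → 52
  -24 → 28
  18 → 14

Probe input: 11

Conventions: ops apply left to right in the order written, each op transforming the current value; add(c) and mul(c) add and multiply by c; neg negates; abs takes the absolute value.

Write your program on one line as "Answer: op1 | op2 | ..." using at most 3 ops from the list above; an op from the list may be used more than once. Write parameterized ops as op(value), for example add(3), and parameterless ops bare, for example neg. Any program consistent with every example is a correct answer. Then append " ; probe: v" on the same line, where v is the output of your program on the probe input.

add(-4) | abs ; probe: 7

Check, running the answer program on each example:
  -48 -> -52 -> 52
  -24 -> -28 -> 28
  18 -> 14 -> 14
  probe: 11 -> 7 -> 7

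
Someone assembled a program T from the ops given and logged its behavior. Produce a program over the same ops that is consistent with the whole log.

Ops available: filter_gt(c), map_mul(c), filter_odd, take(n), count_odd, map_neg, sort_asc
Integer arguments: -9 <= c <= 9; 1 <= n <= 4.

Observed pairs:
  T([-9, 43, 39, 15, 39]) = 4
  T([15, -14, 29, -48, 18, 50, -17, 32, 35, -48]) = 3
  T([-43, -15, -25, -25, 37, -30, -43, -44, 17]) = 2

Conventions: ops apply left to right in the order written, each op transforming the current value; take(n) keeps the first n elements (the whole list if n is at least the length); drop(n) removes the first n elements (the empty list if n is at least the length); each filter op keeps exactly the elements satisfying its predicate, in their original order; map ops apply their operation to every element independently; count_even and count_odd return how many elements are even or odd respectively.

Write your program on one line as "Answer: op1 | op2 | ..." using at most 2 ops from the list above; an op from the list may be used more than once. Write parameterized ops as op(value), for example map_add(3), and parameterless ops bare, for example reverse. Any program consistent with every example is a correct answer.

filter_gt(0) | count_odd

Check, running the answer program on each example:
  [-9, 43, 39, 15, 39] -> [43, 39, 15, 39] -> 4
  [15, -14, 29, -48, 18, 50, -17, 32, 35, -48] -> [15, 29, 18, 50, 32, 35] -> 3
  [-43, -15, -25, -25, 37, -30, -43, -44, 17] -> [37, 17] -> 2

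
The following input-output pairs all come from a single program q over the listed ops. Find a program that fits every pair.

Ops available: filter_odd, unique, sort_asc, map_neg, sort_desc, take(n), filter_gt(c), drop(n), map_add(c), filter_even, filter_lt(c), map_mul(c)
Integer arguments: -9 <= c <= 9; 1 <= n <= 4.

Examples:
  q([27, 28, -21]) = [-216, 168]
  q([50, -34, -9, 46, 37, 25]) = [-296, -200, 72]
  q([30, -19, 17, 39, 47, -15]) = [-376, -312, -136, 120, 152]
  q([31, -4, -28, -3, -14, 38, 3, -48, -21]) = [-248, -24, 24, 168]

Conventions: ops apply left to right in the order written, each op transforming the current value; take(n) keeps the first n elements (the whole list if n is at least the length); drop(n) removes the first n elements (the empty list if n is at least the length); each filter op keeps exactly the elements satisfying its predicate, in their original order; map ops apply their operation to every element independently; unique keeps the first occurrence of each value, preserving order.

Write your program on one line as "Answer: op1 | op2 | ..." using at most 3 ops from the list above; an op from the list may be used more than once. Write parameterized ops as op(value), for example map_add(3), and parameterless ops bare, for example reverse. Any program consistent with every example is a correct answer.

filter_odd | sort_desc | map_mul(-8)

Check, running the answer program on each example:
  [27, 28, -21] -> [27, -21] -> [27, -21] -> [-216, 168]
  [50, -34, -9, 46, 37, 25] -> [-9, 37, 25] -> [37, 25, -9] -> [-296, -200, 72]
  [30, -19, 17, 39, 47, -15] -> [-19, 17, 39, 47, -15] -> [47, 39, 17, -15, -19] -> [-376, -312, -136, 120, 152]
  [31, -4, -28, -3, -14, 38, 3, -48, -21] -> [31, -3, 3, -21] -> [31, 3, -3, -21] -> [-248, -24, 24, 168]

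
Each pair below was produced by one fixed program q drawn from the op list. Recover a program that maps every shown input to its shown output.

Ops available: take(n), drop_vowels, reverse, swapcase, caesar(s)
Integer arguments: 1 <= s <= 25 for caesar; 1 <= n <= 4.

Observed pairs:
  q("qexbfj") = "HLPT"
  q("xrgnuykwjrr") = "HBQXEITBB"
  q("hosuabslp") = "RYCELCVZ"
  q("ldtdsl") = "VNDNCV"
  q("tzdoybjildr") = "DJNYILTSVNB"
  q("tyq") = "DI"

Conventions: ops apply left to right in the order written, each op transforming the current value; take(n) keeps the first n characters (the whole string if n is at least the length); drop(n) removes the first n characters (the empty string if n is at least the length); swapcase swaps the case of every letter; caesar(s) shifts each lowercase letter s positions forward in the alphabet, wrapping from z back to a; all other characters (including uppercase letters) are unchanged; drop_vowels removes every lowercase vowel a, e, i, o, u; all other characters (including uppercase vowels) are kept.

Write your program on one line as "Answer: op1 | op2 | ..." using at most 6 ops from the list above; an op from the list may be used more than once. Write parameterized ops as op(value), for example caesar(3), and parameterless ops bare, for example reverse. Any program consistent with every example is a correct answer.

caesar(4) | drop_vowels | caesar(13) | caesar(19) | swapcase

Check, running the answer program on each example:
  "qexbfj" -> "uibfjn" -> "bfjn" -> "oswa" -> "hlpt" -> "HLPT"
  "xrgnuykwjrr" -> "bvkrycoanvv" -> "bvkrycnvv" -> "oixelpaii" -> "hbqxeitbb" -> "HBQXEITBB"
  "hosuabslp" -> "lswyefwpt" -> "lswyfwpt" -> "yfjlsjcg" -> "rycelcvz" -> "RYCELCVZ"
  "ldtdsl" -> "phxhwp" -> "phxhwp" -> "cukujc" -> "vndncv" -> "VNDNCV"
  "tzdoybjildr" -> "xdhscfnmphv" -> "xdhscfnmphv" -> "kqufpsazcui" -> "djnyiltsvnb" -> "DJNYILTSVNB"
  "tyq" -> "xcu" -> "xc" -> "kp" -> "di" -> "DI"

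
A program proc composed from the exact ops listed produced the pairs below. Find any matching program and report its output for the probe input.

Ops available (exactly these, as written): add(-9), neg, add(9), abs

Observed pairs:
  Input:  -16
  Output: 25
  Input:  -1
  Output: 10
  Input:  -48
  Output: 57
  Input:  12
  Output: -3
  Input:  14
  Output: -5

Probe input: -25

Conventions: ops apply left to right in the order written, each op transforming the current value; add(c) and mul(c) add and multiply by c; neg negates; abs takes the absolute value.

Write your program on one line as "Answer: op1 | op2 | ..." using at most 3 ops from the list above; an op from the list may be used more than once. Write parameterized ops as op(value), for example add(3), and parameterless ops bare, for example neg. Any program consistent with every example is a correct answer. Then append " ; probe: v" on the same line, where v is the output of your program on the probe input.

add(-9) | neg ; probe: 34

Check, running the answer program on each example:
  -16 -> -25 -> 25
  -1 -> -10 -> 10
  -48 -> -57 -> 57
  12 -> 3 -> -3
  14 -> 5 -> -5
  probe: -25 -> -34 -> 34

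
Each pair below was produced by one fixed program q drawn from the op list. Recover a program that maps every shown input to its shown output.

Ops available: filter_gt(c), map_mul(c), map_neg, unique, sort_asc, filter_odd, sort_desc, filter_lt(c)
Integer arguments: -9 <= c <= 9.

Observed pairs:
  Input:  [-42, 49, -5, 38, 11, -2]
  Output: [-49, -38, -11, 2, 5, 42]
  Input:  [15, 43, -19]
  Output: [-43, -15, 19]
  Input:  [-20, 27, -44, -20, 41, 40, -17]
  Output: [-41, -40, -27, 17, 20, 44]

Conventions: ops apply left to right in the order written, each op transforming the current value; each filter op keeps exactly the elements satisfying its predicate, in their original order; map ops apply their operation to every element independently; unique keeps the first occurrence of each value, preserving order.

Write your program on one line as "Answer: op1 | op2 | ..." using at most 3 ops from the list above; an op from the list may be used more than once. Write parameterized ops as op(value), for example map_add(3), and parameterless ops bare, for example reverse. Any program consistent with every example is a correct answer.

unique | map_neg | sort_asc

Check, running the answer program on each example:
  [-42, 49, -5, 38, 11, -2] -> [-42, 49, -5, 38, 11, -2] -> [42, -49, 5, -38, -11, 2] -> [-49, -38, -11, 2, 5, 42]
  [15, 43, -19] -> [15, 43, -19] -> [-15, -43, 19] -> [-43, -15, 19]
  [-20, 27, -44, -20, 41, 40, -17] -> [-20, 27, -44, 41, 40, -17] -> [20, -27, 44, -41, -40, 17] -> [-41, -40, -27, 17, 20, 44]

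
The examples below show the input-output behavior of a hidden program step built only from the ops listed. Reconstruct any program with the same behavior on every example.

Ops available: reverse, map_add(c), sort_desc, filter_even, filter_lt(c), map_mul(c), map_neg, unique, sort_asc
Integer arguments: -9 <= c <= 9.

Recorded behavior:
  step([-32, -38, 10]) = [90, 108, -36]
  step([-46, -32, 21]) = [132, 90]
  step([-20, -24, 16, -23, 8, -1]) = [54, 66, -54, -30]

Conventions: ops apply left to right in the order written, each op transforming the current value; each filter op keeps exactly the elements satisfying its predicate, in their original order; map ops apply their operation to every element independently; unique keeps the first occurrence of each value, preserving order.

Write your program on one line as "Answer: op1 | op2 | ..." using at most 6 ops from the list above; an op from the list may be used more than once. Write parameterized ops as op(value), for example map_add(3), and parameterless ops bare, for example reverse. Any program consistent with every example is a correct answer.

map_neg | map_mul(-3) | map_neg | map_add(-6) | filter_even

Check, running the answer program on each example:
  [-32, -38, 10] -> [32, 38, -10] -> [-96, -114, 30] -> [96, 114, -30] -> [90, 108, -36] -> [90, 108, -36]
  [-46, -32, 21] -> [46, 32, -21] -> [-138, -96, 63] -> [138, 96, -63] -> [132, 90, -69] -> [132, 90]
  [-20, -24, 16, -23, 8, -1] -> [20, 24, -16, 23, -8, 1] -> [-60, -72, 48, -69, 24, -3] -> [60, 72, -48, 69, -24, 3] -> [54, 66, -54, 63, -30, -3] -> [54, 66, -54, -30]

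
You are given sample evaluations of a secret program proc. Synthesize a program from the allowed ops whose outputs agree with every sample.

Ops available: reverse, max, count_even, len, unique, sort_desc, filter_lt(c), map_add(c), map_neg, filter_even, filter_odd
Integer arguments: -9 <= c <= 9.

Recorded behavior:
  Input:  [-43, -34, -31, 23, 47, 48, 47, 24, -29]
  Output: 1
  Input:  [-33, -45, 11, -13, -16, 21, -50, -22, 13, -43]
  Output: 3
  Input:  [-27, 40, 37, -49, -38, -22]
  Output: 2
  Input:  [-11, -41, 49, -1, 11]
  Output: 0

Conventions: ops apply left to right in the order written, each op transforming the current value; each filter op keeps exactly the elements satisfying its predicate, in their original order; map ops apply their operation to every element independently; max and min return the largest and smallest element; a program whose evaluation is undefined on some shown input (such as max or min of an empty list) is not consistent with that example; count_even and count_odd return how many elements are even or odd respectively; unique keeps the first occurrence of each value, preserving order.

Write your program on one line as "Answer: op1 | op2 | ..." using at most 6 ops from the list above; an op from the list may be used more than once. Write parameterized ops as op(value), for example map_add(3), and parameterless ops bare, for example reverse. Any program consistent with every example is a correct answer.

filter_even | filter_lt(0) | reverse | map_add(-8) | reverse | count_even

Check, running the answer program on each example:
  [-43, -34, -31, 23, 47, 48, 47, 24, -29] -> [-34, 48, 24] -> [-34] -> [-34] -> [-42] -> [-42] -> 1
  [-33, -45, 11, -13, -16, 21, -50, -22, 13, -43] -> [-16, -50, -22] -> [-16, -50, -22] -> [-22, -50, -16] -> [-30, -58, -24] -> [-24, -58, -30] -> 3
  [-27, 40, 37, -49, -38, -22] -> [40, -38, -22] -> [-38, -22] -> [-22, -38] -> [-30, -46] -> [-46, -30] -> 2
  [-11, -41, 49, -1, 11] -> [] -> [] -> [] -> [] -> [] -> 0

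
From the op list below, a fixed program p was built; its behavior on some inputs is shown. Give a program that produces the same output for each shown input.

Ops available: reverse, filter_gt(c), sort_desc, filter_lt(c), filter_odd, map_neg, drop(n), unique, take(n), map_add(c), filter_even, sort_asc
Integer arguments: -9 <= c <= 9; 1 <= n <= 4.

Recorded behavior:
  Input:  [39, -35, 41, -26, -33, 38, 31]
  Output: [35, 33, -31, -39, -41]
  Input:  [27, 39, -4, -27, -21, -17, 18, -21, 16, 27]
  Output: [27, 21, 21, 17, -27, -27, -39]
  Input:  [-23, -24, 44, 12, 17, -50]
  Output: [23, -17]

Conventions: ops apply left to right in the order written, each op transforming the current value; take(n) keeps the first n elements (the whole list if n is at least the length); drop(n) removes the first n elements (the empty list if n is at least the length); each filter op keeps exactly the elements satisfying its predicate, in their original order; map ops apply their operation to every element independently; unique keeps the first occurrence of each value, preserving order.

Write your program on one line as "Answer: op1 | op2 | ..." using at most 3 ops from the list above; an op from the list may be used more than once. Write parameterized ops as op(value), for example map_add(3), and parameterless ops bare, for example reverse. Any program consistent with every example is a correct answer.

map_neg | sort_desc | filter_odd

Check, running the answer program on each example:
  [39, -35, 41, -26, -33, 38, 31] -> [-39, 35, -41, 26, 33, -38, -31] -> [35, 33, 26, -31, -38, -39, -41] -> [35, 33, -31, -39, -41]
  [27, 39, -4, -27, -21, -17, 18, -21, 16, 27] -> [-27, -39, 4, 27, 21, 17, -18, 21, -16, -27] -> [27, 21, 21, 17, 4, -16, -18, -27, -27, -39] -> [27, 21, 21, 17, -27, -27, -39]
  [-23, -24, 44, 12, 17, -50] -> [23, 24, -44, -12, -17, 50] -> [50, 24, 23, -12, -17, -44] -> [23, -17]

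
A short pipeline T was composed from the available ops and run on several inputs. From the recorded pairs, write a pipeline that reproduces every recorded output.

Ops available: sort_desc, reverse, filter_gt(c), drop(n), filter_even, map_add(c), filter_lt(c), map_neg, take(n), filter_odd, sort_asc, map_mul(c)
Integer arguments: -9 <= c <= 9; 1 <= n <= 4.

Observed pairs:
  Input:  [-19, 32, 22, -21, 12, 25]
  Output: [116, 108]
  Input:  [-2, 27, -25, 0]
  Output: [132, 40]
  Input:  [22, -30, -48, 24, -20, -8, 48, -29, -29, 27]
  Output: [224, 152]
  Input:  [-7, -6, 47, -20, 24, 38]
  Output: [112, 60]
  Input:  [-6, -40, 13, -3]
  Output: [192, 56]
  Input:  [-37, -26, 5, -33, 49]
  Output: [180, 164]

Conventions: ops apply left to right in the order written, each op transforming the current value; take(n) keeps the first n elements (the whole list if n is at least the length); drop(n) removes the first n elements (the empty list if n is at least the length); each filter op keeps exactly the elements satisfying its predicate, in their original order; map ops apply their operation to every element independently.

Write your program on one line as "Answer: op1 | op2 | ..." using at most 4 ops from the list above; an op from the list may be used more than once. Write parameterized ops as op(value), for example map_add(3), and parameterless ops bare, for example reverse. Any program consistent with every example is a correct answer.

map_add(-8) | map_mul(-4) | sort_desc | take(2)

Check, running the answer program on each example:
  [-19, 32, 22, -21, 12, 25] -> [-27, 24, 14, -29, 4, 17] -> [108, -96, -56, 116, -16, -68] -> [116, 108, -16, -56, -68, -96] -> [116, 108]
  [-2, 27, -25, 0] -> [-10, 19, -33, -8] -> [40, -76, 132, 32] -> [132, 40, 32, -76] -> [132, 40]
  [22, -30, -48, 24, -20, -8, 48, -29, -29, 27] -> [14, -38, -56, 16, -28, -16, 40, -37, -37, 19] -> [-56, 152, 224, -64, 112, 64, -160, 148, 148, -76] -> [224, 152, 148, 148, 112, 64, -56, -64, -76, -160] -> [224, 152]
  [-7, -6, 47, -20, 24, 38] -> [-15, -14, 39, -28, 16, 30] -> [60, 56, -156, 112, -64, -120] -> [112, 60, 56, -64, -120, -156] -> [112, 60]
  [-6, -40, 13, -3] -> [-14, -48, 5, -11] -> [56, 192, -20, 44] -> [192, 56, 44, -20] -> [192, 56]
  [-37, -26, 5, -33, 49] -> [-45, -34, -3, -41, 41] -> [180, 136, 12, 164, -164] -> [180, 164, 136, 12, -164] -> [180, 164]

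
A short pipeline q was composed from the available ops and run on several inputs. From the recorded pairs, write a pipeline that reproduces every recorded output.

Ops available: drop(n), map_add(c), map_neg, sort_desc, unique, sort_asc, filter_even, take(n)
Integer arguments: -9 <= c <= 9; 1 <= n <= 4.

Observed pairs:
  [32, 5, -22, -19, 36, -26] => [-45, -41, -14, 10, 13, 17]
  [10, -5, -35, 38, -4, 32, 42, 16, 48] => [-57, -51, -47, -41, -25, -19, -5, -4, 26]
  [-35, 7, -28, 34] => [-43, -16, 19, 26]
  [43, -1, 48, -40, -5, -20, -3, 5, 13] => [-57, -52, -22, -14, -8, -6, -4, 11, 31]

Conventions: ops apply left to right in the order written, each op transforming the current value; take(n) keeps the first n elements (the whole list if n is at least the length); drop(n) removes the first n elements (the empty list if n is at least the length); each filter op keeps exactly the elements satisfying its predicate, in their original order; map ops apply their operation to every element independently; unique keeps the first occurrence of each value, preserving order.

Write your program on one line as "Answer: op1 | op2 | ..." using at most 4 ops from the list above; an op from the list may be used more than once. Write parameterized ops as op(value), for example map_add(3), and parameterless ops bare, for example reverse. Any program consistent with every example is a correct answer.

sort_desc | map_neg | map_add(-9)

Check, running the answer program on each example:
  [32, 5, -22, -19, 36, -26] -> [36, 32, 5, -19, -22, -26] -> [-36, -32, -5, 19, 22, 26] -> [-45, -41, -14, 10, 13, 17]
  [10, -5, -35, 38, -4, 32, 42, 16, 48] -> [48, 42, 38, 32, 16, 10, -4, -5, -35] -> [-48, -42, -38, -32, -16, -10, 4, 5, 35] -> [-57, -51, -47, -41, -25, -19, -5, -4, 26]
  [-35, 7, -28, 34] -> [34, 7, -28, -35] -> [-34, -7, 28, 35] -> [-43, -16, 19, 26]
  [43, -1, 48, -40, -5, -20, -3, 5, 13] -> [48, 43, 13, 5, -1, -3, -5, -20, -40] -> [-48, -43, -13, -5, 1, 3, 5, 20, 40] -> [-57, -52, -22, -14, -8, -6, -4, 11, 31]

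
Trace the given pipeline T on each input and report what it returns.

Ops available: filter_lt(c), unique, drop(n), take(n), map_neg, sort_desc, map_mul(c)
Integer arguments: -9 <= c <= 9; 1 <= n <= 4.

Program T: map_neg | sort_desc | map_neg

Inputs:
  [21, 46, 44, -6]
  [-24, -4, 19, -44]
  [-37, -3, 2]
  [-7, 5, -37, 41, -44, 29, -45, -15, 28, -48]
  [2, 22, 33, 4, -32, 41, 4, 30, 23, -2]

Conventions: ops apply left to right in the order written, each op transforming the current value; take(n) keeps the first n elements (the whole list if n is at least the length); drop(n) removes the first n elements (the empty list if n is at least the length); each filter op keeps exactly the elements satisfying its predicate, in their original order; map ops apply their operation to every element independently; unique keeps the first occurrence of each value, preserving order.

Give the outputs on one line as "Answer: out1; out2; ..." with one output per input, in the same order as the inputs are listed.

[-6, 21, 44, 46]; [-44, -24, -4, 19]; [-37, -3, 2]; [-48, -45, -44, -37, -15, -7, 5, 28, 29, 41]; [-32, -2, 2, 4, 4, 22, 23, 30, 33, 41]

Execution, op by op:
  [21, 46, 44, -6] -> [-21, -46, -44, 6] -> [6, -21, -44, -46] -> [-6, 21, 44, 46]
  [-24, -4, 19, -44] -> [24, 4, -19, 44] -> [44, 24, 4, -19] -> [-44, -24, -4, 19]
  [-37, -3, 2] -> [37, 3, -2] -> [37, 3, -2] -> [-37, -3, 2]
  [-7, 5, -37, 41, -44, 29, -45, -15, 28, -48] -> [7, -5, 37, -41, 44, -29, 45, 15, -28, 48] -> [48, 45, 44, 37, 15, 7, -5, -28, -29, -41] -> [-48, -45, -44, -37, -15, -7, 5, 28, 29, 41]
  [2, 22, 33, 4, -32, 41, 4, 30, 23, -2] -> [-2, -22, -33, -4, 32, -41, -4, -30, -23, 2] -> [32, 2, -2, -4, -4, -22, -23, -30, -33, -41] -> [-32, -2, 2, 4, 4, 22, 23, 30, 33, 41]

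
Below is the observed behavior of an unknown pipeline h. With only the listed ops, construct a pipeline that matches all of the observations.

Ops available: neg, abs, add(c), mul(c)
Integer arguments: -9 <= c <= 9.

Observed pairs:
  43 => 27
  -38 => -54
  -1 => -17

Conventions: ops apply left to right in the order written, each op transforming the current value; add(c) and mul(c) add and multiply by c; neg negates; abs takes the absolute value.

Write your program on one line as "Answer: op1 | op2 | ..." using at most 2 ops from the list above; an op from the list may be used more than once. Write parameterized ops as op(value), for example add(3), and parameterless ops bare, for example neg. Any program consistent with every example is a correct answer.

add(-7) | add(-9)

Check, running the answer program on each example:
  43 -> 36 -> 27
  -38 -> -45 -> -54
  -1 -> -8 -> -17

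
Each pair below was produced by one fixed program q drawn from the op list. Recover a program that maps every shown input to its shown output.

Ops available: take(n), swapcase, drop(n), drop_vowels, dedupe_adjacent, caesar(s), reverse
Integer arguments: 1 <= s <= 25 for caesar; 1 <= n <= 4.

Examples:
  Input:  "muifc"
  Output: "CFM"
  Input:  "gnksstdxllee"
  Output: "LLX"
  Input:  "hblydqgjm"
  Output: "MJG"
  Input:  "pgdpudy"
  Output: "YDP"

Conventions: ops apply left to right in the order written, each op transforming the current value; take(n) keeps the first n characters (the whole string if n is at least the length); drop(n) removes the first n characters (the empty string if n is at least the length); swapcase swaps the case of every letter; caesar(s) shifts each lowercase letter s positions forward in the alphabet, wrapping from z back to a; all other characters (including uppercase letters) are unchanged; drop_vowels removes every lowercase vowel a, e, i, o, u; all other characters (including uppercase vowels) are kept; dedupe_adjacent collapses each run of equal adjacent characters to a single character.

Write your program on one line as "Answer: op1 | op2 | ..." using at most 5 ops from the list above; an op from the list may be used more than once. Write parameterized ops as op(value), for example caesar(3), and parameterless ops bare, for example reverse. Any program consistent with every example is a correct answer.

reverse | drop_vowels | take(3) | swapcase

Check, running the answer program on each example:
  "muifc" -> "cfium" -> "cfm" -> "cfm" -> "CFM"
  "gnksstdxllee" -> "eellxdtsskng" -> "llxdtsskng" -> "llx" -> "LLX"
  "hblydqgjm" -> "mjgqdylbh" -> "mjgqdylbh" -> "mjg" -> "MJG"
  "pgdpudy" -> "ydupdgp" -> "ydpdgp" -> "ydp" -> "YDP"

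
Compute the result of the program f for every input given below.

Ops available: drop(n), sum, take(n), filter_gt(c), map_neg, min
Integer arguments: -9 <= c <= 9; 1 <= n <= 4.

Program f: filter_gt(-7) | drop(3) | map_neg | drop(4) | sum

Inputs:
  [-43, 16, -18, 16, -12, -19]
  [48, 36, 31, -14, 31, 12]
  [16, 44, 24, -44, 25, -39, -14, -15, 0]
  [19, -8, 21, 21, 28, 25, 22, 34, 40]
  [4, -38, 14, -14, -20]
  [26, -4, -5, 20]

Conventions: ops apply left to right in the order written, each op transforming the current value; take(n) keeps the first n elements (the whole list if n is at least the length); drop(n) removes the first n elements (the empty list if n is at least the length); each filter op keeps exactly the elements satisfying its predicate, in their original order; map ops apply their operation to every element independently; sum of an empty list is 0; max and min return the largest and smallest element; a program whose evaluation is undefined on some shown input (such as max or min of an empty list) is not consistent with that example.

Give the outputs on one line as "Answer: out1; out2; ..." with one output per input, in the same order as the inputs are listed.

Execution, op by op:
  [-43, 16, -18, 16, -12, -19] -> [16, 16] -> [] -> [] -> [] -> 0
  [48, 36, 31, -14, 31, 12] -> [48, 36, 31, 31, 12] -> [31, 12] -> [-31, -12] -> [] -> 0
  [16, 44, 24, -44, 25, -39, -14, -15, 0] -> [16, 44, 24, 25, 0] -> [25, 0] -> [-25, 0] -> [] -> 0
  [19, -8, 21, 21, 28, 25, 22, 34, 40] -> [19, 21, 21, 28, 25, 22, 34, 40] -> [28, 25, 22, 34, 40] -> [-28, -25, -22, -34, -40] -> [-40] -> -40
  [4, -38, 14, -14, -20] -> [4, 14] -> [] -> [] -> [] -> 0
  [26, -4, -5, 20] -> [26, -4, -5, 20] -> [20] -> [-20] -> [] -> 0

0; 0; 0; -40; 0; 0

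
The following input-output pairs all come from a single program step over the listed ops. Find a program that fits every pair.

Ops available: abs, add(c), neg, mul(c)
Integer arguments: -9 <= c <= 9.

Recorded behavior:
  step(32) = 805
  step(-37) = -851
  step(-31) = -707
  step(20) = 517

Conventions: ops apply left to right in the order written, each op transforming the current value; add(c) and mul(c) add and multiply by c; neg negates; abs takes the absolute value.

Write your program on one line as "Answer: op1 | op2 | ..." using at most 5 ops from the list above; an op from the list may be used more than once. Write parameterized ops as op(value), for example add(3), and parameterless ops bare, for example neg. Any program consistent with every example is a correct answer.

mul(-8) | add(-7) | add(-8) | mul(-3) | add(-8)

Check, running the answer program on each example:
  32 -> -256 -> -263 -> -271 -> 813 -> 805
  -37 -> 296 -> 289 -> 281 -> -843 -> -851
  -31 -> 248 -> 241 -> 233 -> -699 -> -707
  20 -> -160 -> -167 -> -175 -> 525 -> 517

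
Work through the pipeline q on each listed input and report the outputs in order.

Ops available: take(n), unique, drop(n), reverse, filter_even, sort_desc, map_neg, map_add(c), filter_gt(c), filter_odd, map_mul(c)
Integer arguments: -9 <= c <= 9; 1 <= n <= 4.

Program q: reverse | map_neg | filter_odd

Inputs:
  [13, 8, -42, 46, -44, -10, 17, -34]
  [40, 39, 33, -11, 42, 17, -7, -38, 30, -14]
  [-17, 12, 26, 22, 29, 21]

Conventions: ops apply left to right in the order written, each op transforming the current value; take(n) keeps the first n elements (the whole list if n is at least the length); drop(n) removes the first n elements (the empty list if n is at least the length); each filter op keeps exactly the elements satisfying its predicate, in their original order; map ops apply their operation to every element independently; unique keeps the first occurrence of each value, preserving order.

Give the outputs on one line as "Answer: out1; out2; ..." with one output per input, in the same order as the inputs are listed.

Execution, op by op:
  [13, 8, -42, 46, -44, -10, 17, -34] -> [-34, 17, -10, -44, 46, -42, 8, 13] -> [34, -17, 10, 44, -46, 42, -8, -13] -> [-17, -13]
  [40, 39, 33, -11, 42, 17, -7, -38, 30, -14] -> [-14, 30, -38, -7, 17, 42, -11, 33, 39, 40] -> [14, -30, 38, 7, -17, -42, 11, -33, -39, -40] -> [7, -17, 11, -33, -39]
  [-17, 12, 26, 22, 29, 21] -> [21, 29, 22, 26, 12, -17] -> [-21, -29, -22, -26, -12, 17] -> [-21, -29, 17]

[-17, -13]; [7, -17, 11, -33, -39]; [-21, -29, 17]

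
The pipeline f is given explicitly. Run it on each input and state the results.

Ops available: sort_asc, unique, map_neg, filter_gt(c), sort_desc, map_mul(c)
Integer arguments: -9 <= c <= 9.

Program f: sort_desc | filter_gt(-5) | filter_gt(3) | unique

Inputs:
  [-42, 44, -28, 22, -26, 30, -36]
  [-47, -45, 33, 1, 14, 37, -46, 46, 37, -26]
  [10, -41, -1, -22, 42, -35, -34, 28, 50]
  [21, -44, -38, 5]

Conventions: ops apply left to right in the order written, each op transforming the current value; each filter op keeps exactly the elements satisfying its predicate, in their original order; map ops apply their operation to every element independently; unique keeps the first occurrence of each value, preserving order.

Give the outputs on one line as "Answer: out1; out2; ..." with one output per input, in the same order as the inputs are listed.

Execution, op by op:
  [-42, 44, -28, 22, -26, 30, -36] -> [44, 30, 22, -26, -28, -36, -42] -> [44, 30, 22] -> [44, 30, 22] -> [44, 30, 22]
  [-47, -45, 33, 1, 14, 37, -46, 46, 37, -26] -> [46, 37, 37, 33, 14, 1, -26, -45, -46, -47] -> [46, 37, 37, 33, 14, 1] -> [46, 37, 37, 33, 14] -> [46, 37, 33, 14]
  [10, -41, -1, -22, 42, -35, -34, 28, 50] -> [50, 42, 28, 10, -1, -22, -34, -35, -41] -> [50, 42, 28, 10, -1] -> [50, 42, 28, 10] -> [50, 42, 28, 10]
  [21, -44, -38, 5] -> [21, 5, -38, -44] -> [21, 5] -> [21, 5] -> [21, 5]

[44, 30, 22]; [46, 37, 33, 14]; [50, 42, 28, 10]; [21, 5]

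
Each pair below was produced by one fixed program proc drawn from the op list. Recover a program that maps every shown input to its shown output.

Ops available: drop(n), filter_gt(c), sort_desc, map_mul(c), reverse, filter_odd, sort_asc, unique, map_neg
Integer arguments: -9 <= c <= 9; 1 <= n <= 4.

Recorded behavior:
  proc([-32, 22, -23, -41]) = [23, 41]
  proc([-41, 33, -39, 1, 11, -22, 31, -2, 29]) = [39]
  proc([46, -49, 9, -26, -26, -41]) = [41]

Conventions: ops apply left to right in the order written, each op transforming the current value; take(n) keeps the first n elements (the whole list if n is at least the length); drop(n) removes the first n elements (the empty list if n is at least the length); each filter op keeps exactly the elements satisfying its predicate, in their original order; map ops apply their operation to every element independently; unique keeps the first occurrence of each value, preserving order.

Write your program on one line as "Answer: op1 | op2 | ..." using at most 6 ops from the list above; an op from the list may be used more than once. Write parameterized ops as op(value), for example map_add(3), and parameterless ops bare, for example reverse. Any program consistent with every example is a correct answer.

drop(2) | sort_asc | map_neg | filter_odd | sort_asc | filter_gt(4)

Check, running the answer program on each example:
  [-32, 22, -23, -41] -> [-23, -41] -> [-41, -23] -> [41, 23] -> [41, 23] -> [23, 41] -> [23, 41]
  [-41, 33, -39, 1, 11, -22, 31, -2, 29] -> [-39, 1, 11, -22, 31, -2, 29] -> [-39, -22, -2, 1, 11, 29, 31] -> [39, 22, 2, -1, -11, -29, -31] -> [39, -1, -11, -29, -31] -> [-31, -29, -11, -1, 39] -> [39]
  [46, -49, 9, -26, -26, -41] -> [9, -26, -26, -41] -> [-41, -26, -26, 9] -> [41, 26, 26, -9] -> [41, -9] -> [-9, 41] -> [41]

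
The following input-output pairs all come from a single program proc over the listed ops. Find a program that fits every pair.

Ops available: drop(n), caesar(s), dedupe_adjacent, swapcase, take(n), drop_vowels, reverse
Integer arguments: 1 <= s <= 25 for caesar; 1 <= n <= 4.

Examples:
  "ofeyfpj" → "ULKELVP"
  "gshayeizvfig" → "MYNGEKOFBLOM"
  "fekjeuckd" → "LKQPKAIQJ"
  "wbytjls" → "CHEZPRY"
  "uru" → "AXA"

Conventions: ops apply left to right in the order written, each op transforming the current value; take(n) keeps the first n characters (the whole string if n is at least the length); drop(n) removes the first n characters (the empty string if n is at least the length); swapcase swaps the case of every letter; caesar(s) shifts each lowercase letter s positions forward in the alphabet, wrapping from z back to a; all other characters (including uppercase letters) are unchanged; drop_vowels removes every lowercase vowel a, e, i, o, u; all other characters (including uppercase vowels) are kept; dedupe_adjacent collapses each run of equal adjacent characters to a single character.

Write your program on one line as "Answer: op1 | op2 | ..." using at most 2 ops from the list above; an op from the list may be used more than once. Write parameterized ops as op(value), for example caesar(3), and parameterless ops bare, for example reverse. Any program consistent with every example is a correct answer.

caesar(6) | swapcase

Check, running the answer program on each example:
  "ofeyfpj" -> "ulkelvp" -> "ULKELVP"
  "gshayeizvfig" -> "myngekofblom" -> "MYNGEKOFBLOM"
  "fekjeuckd" -> "lkqpkaiqj" -> "LKQPKAIQJ"
  "wbytjls" -> "chezpry" -> "CHEZPRY"
  "uru" -> "axa" -> "AXA"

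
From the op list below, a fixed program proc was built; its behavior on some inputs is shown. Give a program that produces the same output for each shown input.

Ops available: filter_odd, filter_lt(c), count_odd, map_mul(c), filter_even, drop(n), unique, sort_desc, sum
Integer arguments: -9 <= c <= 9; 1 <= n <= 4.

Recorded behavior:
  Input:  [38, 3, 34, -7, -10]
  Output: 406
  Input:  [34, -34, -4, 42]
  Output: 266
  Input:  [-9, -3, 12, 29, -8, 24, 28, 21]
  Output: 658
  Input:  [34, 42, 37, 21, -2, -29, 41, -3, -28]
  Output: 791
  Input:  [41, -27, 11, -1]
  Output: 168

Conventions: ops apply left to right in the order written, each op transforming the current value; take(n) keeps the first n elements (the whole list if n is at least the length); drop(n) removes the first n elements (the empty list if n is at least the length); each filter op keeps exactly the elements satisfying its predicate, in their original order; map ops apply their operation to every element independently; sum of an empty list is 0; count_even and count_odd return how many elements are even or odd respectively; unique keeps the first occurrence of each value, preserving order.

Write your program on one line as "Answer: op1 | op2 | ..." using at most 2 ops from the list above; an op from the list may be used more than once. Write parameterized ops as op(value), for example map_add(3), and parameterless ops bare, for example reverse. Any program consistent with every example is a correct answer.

map_mul(7) | sum

Check, running the answer program on each example:
  [38, 3, 34, -7, -10] -> [266, 21, 238, -49, -70] -> 406
  [34, -34, -4, 42] -> [238, -238, -28, 294] -> 266
  [-9, -3, 12, 29, -8, 24, 28, 21] -> [-63, -21, 84, 203, -56, 168, 196, 147] -> 658
  [34, 42, 37, 21, -2, -29, 41, -3, -28] -> [238, 294, 259, 147, -14, -203, 287, -21, -196] -> 791
  [41, -27, 11, -1] -> [287, -189, 77, -7] -> 168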